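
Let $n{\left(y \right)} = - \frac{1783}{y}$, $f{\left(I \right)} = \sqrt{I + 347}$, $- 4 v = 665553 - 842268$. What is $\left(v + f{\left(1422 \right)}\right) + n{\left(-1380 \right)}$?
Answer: $\frac{30484229}{690} + \sqrt{1769} \approx 44222.0$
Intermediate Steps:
$v = \frac{176715}{4}$ ($v = - \frac{665553 - 842268}{4} = \left(- \frac{1}{4}\right) \left(-176715\right) = \frac{176715}{4} \approx 44179.0$)
$f{\left(I \right)} = \sqrt{347 + I}$
$\left(v + f{\left(1422 \right)}\right) + n{\left(-1380 \right)} = \left(\frac{176715}{4} + \sqrt{347 + 1422}\right) - \frac{1783}{-1380} = \left(\frac{176715}{4} + \sqrt{1769}\right) - - \frac{1783}{1380} = \left(\frac{176715}{4} + \sqrt{1769}\right) + \frac{1783}{1380} = \frac{30484229}{690} + \sqrt{1769}$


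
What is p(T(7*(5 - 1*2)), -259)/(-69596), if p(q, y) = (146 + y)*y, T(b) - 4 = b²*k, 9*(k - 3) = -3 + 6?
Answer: -29267/69596 ≈ -0.42053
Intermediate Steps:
k = 10/3 (k = 3 + (-3 + 6)/9 = 3 + (⅑)*3 = 3 + ⅓ = 10/3 ≈ 3.3333)
T(b) = 4 + 10*b²/3 (T(b) = 4 + b²*(10/3) = 4 + 10*b²/3)
p(q, y) = y*(146 + y)
p(T(7*(5 - 1*2)), -259)/(-69596) = -259*(146 - 259)/(-69596) = -259*(-113)*(-1/69596) = 29267*(-1/69596) = -29267/69596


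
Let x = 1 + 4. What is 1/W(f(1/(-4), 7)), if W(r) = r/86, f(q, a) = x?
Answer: 86/5 ≈ 17.200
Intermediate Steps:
x = 5
f(q, a) = 5
W(r) = r/86 (W(r) = r*(1/86) = r/86)
1/W(f(1/(-4), 7)) = 1/((1/86)*5) = 1/(5/86) = 86/5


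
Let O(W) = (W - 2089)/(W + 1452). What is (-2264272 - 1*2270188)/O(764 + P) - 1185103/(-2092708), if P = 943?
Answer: 14988350709930233/399707228 ≈ 3.7498e+7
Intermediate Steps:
O(W) = (-2089 + W)/(1452 + W)
(-2264272 - 1*2270188)/O(764 + P) - 1185103/(-2092708) = (-2264272 - 1*2270188)/(((-2089 + (764 + 943))/(1452 + (764 + 943)))) - 1185103/(-2092708) = (-2264272 - 2270188)/(((-2089 + 1707)/(1452 + 1707))) - 1185103*(-1/2092708) = -4534460/(-382/3159) + 1185103/2092708 = -4534460*(-3159/382) + 1185103/2092708 = 7162179570/191 + 1185103/2092708 = 14988350709930233/399707228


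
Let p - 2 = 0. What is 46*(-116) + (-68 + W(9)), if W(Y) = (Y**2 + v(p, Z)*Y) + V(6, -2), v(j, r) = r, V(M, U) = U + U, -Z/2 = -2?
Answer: -5291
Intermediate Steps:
Z = 4 (Z = -2*(-2) = 4)
V(M, U) = 2*U
p = 2 (p = 2 + 0 = 2)
W(Y) = -4 + Y**2 + 4*Y (W(Y) = (Y**2 + 4*Y) + 2*(-2) = (Y**2 + 4*Y) - 4 = -4 + Y**2 + 4*Y)
46*(-116) + (-68 + W(9)) = 46*(-116) + (-68 + (-4 + 9**2 + 4*9)) = -5336 + (-68 + (-4 + 81 + 36)) = -5336 + (-68 + 113) = -5336 + 45 = -5291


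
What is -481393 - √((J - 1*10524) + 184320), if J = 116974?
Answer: -481393 - √290770 ≈ -4.8193e+5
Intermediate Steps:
-481393 - √((J - 1*10524) + 184320) = -481393 - √((116974 - 1*10524) + 184320) = -481393 - √((116974 - 10524) + 184320) = -481393 - √(106450 + 184320) = -481393 - √290770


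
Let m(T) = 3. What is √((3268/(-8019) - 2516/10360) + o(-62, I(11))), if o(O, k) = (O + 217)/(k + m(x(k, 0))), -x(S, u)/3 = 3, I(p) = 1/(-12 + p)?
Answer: 2*√2076015865/10395 ≈ 8.7664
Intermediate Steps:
x(S, u) = -9 (x(S, u) = -3*3 = -9)
o(O, k) = (217 + O)/(3 + k) (o(O, k) = (O + 217)/(k + 3) = (217 + O)/(3 + k))
√((3268/(-8019) - 2516/10360) + o(-62, I(11))) = √((3268/(-8019) - 2516/10360) + (217 - 62)/(3 + 1/(-12 + 11))) = √((3268*(-1/8019) - 2516*1/10360) + 155/(3 + 1/(-1))) = √((-3268/8019 - 17/70) + 155/(3 - 1)) = √(-365083/561330 + 155/2) = √(21568996/280665) = 2*√2076015865/10395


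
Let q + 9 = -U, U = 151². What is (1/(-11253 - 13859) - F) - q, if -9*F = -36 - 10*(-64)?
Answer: 5170410119/226008 ≈ 22877.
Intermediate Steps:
U = 22801
F = -604/9 (F = -(-36 - 10*(-64))/9 = -(-36 + 640)/9 = -⅑*604 = -604/9 ≈ -67.111)
q = -22810 (q = -9 - 1*22801 = -9 - 22801 = -22810)
(1/(-11253 - 13859) - F) - q = (1/(-11253 - 13859) - 1*(-604/9)) - 1*(-22810) = (1/(-25112) + 604/9) + 22810 = (-1/25112 + 604/9) + 22810 = 15167639/226008 + 22810 = 5170410119/226008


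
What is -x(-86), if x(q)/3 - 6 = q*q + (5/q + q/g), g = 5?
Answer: -9526317/430 ≈ -22154.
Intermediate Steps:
x(q) = 18 + 3*q**2 + 15/q + 3*q/5 (x(q) = 18 + 3*(q*q + (5/q + q/5)) = 18 + 3*(q**2 + (5/q + q*(1/5))) = 18 + 3*(q**2 + (5/q + q/5)) = 18 + 3*(q**2 + 5/q + q/5) = 18 + (3*q**2 + 15/q + 3*q/5) = 18 + 3*q**2 + 15/q + 3*q/5)
-x(-86) = -(18 + 3*(-86)**2 + 15/(-86) + (3/5)*(-86)) = -(18 + 3*7396 + 15*(-1/86) - 258/5) = -(18 + 22188 - 15/86 - 258/5) = -1*9526317/430 = -9526317/430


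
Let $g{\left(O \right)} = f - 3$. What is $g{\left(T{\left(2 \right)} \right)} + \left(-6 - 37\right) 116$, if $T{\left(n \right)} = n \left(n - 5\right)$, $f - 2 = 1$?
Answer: $-4988$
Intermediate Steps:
$f = 3$ ($f = 2 + 1 = 3$)
$T{\left(n \right)} = n \left(-5 + n\right)$
$g{\left(O \right)} = 0$ ($g{\left(O \right)} = 3 - 3 = 0$)
$g{\left(T{\left(2 \right)} \right)} + \left(-6 - 37\right) 116 = 0 + \left(-6 - 37\right) 116 = 0 - 4988 = -4988$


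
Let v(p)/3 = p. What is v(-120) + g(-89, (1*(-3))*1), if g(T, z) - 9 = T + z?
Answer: -443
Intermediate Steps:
v(p) = 3*p
g(T, z) = 9 + T + z (g(T, z) = 9 + (T + z) = 9 + T + z)
v(-120) + g(-89, (1*(-3))*1) = 3*(-120) + (9 - 89 + (1*(-3))*1) = -360 + (9 - 89 - 3*1) = -360 + (9 - 89 - 3) = -360 - 83 = -443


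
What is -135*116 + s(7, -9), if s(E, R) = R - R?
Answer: -15660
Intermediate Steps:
s(E, R) = 0
-135*116 + s(7, -9) = -135*116 + 0 = -15660 + 0 = -15660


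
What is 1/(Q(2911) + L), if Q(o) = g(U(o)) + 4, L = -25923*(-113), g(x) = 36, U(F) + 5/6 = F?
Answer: 1/2929339 ≈ 3.4137e-7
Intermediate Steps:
U(F) = -⅚ + F
L = 2929299
Q(o) = 40 (Q(o) = 36 + 4 = 40)
1/(Q(2911) + L) = 1/(40 + 2929299) = 1/2929339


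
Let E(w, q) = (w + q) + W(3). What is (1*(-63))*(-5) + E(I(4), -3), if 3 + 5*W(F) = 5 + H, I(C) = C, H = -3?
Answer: 1579/5 ≈ 315.80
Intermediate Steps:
W(F) = -⅕ (W(F) = -⅗ + (5 - 3)/5 = -⅗ + (⅕)*2 = -⅗ + ⅖ = -⅕)
E(w, q) = -⅕ + q + w (E(w, q) = (w + q) - ⅕ = (q + w) - ⅕ = -⅕ + q + w)
(1*(-63))*(-5) + E(I(4), -3) = (1*(-63))*(-5) + (-⅕ - 3 + 4) = -63*(-5) + ⅘ = 315 + ⅘ = 1579/5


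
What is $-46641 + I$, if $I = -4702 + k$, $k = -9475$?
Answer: $-60818$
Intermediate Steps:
$I = -14177$ ($I = -4702 - 9475 = -14177$)
$-46641 + I = -46641 - 14177 = -60818$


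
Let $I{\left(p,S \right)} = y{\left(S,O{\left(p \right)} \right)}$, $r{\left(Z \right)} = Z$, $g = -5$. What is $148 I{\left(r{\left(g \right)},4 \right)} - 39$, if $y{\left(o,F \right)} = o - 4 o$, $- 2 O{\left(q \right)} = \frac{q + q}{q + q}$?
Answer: $-1815$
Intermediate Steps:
$O{\left(q \right)} = - \frac{1}{2}$ ($O{\left(q \right)} = - \frac{\left(q + q\right) \frac{1}{q + q}}{2} = - \frac{2 q \frac{1}{2 q}}{2} = \left(- \frac{1}{2}\right) 1 = - \frac{1}{2}$)
$y{\left(o,F \right)} = - 3 o$
$I{\left(p,S \right)} = - 3 S$
$148 I{\left(r{\left(g \right)},4 \right)} - 39 = 148 \left(\left(-3\right) 4\right) - 39 = 148 \left(-12\right) - 39 = -1776 - 39 = -1815$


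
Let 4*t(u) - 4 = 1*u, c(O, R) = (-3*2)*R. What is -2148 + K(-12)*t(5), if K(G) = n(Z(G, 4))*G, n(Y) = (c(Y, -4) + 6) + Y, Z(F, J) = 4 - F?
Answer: -3390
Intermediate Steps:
c(O, R) = -6*R
n(Y) = 30 + Y (n(Y) = (-6*(-4) + 6) + Y = (24 + 6) + Y = 30 + Y)
K(G) = G*(34 - G) (K(G) = (30 + (4 - G))*G = (34 - G)*G = G*(34 - G))
t(u) = 1 + u/4 (t(u) = 1 + (1*u)/4 = 1 + u/4)
-2148 + K(-12)*t(5) = -2148 + (-12*(34 - 1*(-12)))*(1 + (¼)*5) = -2148 + (-12*(34 + 12))*(1 + 5/4) = -2148 - 12*46*(9/4) = -2148 - 552*9/4 = -2148 - 1242 = -3390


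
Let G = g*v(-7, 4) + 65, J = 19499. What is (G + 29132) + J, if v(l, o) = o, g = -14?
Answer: 48640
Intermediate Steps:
G = 9 (G = -14*4 + 65 = -56 + 65 = 9)
(G + 29132) + J = (9 + 29132) + 19499 = 29141 + 19499 = 48640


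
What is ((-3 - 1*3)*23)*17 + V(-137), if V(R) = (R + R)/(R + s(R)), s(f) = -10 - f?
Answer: -11593/5 ≈ -2318.6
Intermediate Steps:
V(R) = -R/5 (V(R) = (R + R)/(R + (-10 - R)) = (2*R)/(-10) = (2*R)*(-⅒) = -R/5)
((-3 - 1*3)*23)*17 + V(-137) = ((-3 - 1*3)*23)*17 - ⅕*(-137) = ((-3 - 3)*23)*17 + 137/5 = -6*23*17 + 137/5 = -138*17 + 137/5 = -2346 + 137/5 = -11593/5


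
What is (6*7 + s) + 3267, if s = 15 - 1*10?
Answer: 3314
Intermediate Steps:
s = 5 (s = 15 - 10 = 5)
(6*7 + s) + 3267 = (6*7 + 5) + 3267 = (42 + 5) + 3267 = 47 + 3267 = 3314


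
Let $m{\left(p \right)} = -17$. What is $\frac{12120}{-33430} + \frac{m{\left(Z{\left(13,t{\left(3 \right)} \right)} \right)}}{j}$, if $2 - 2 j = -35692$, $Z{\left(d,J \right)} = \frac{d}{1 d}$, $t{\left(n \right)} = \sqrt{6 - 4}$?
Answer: $- \frac{21687395}{59662521} \approx -0.3635$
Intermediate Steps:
$t{\left(n \right)} = \sqrt{2}$
$Z{\left(d,J \right)} = 1$ ($Z{\left(d,J \right)} = \frac{d}{d} = 1$)
$j = 17847$ ($j = 1 - -17846 = 1 + 17846 = 17847$)
$\frac{12120}{-33430} + \frac{m{\left(Z{\left(13,t{\left(3 \right)} \right)} \right)}}{j} = \frac{12120}{-33430} - \frac{17}{17847} = 12120 \left(- \frac{1}{33430}\right) - \frac{17}{17847} = - \frac{1212}{3343} - \frac{17}{17847} = - \frac{21687395}{59662521}$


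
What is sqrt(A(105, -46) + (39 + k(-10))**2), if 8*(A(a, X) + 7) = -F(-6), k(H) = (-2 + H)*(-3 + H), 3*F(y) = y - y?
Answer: sqrt(38018) ≈ 194.98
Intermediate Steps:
F(y) = 0 (F(y) = (y - y)/3 = (1/3)*0 = 0)
k(H) = (-3 + H)*(-2 + H)
A(a, X) = -7 (A(a, X) = -7 + (-1*0)/8 = -7 + (1/8)*0 = -7 + 0 = -7)
sqrt(A(105, -46) + (39 + k(-10))**2) = sqrt(-7 + (39 + (6 + (-10)**2 - 5*(-10)))**2) = sqrt(-7 + (39 + (6 + 100 + 50))**2) = sqrt(-7 + (39 + 156)**2) = sqrt(-7 + 195**2) = sqrt(-7 + 38025) = sqrt(38018)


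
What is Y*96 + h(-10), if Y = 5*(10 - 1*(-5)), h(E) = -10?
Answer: 7190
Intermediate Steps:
Y = 75 (Y = 5*(10 + 5) = 5*15 = 75)
Y*96 + h(-10) = 75*96 - 10 = 7200 - 10 = 7190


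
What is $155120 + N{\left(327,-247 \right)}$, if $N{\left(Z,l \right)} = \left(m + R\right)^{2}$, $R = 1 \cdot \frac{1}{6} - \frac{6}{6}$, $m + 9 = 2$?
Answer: $\frac{5586529}{36} \approx 1.5518 \cdot 10^{5}$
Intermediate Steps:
$m = -7$ ($m = -9 + 2 = -7$)
$R = - \frac{5}{6}$ ($R = 1 \cdot \frac{1}{6} - 1 = \frac{1}{6} - 1 = - \frac{5}{6} \approx -0.83333$)
$N{\left(Z,l \right)} = \frac{2209}{36}$ ($N{\left(Z,l \right)} = \left(-7 - \frac{5}{6}\right)^{2} = \left(- \frac{47}{6}\right)^{2} = \frac{2209}{36}$)
$155120 + N{\left(327,-247 \right)} = 155120 + \frac{2209}{36} = \frac{5586529}{36}$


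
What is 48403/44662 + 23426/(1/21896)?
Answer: 22908734103155/44662 ≈ 5.1294e+8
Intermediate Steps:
48403/44662 + 23426/(1/21896) = 48403*(1/44662) + 23426/(1/21896) = 48403/44662 + 23426*21896 = 48403/44662 + 512935696 = 22908734103155/44662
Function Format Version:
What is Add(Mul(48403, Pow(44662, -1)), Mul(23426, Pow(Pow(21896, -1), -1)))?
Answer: Rational(22908734103155, 44662) ≈ 5.1294e+8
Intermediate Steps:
Add(Mul(48403, Pow(44662, -1)), Mul(23426, Pow(Pow(21896, -1), -1))) = Add(Mul(48403, Rational(1, 44662)), Mul(23426, Pow(Rational(1, 21896), -1))) = Add(Rational(48403, 44662), Mul(23426, 21896)) = Add(Rational(48403, 44662), 512935696) = Rational(22908734103155, 44662)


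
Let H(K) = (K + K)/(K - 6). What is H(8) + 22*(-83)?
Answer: -1818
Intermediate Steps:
H(K) = 2*K/(-6 + K) (H(K) = (2*K)/(-6 + K) = 2*K/(-6 + K))
H(8) + 22*(-83) = 2*8/(-6 + 8) + 22*(-83) = 2*8/2 - 1826 = 2*8*(1/2) - 1826 = 8 - 1826 = -1818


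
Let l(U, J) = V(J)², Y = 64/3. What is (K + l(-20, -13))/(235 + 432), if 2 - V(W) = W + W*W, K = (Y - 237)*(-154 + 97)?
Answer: 36009/667 ≈ 53.987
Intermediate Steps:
Y = 64/3 (Y = 64*(⅓) = 64/3 ≈ 21.333)
K = 12293 (K = (64/3 - 237)*(-154 + 97) = -647/3*(-57) = 12293)
V(W) = 2 - W - W² (V(W) = 2 - (W + W*W) = 2 - (W + W²) = 2 + (-W - W²) = 2 - W - W²)
l(U, J) = (2 - J - J²)²
(K + l(-20, -13))/(235 + 432) = (12293 + (-2 - 13 + (-13)²)²)/(235 + 432) = (12293 + (-2 - 13 + 169)²)/667 = (12293 + 154²)*(1/667) = (12293 + 23716)*(1/667) = 36009*(1/667) = 36009/667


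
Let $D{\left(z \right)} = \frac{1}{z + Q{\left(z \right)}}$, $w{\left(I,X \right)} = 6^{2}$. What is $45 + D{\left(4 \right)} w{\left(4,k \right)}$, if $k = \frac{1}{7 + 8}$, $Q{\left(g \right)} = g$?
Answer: $\frac{99}{2} \approx 49.5$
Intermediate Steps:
$k = \frac{1}{15} \approx 0.066667$
$w{\left(I,X \right)} = 36$
$D{\left(z \right)} = \frac{1}{2 z}$ ($D{\left(z \right)} = \frac{1}{z + z} = \frac{1}{2 z}$)
$45 + D{\left(4 \right)} w{\left(4,k \right)} = 45 + \frac{1}{2 \cdot 4} \cdot 36 = 45 + \frac{1}{2} \cdot \frac{1}{4} \cdot 36 = 45 + \frac{1}{8} \cdot 36 = 45 + \frac{9}{2} = \frac{99}{2}$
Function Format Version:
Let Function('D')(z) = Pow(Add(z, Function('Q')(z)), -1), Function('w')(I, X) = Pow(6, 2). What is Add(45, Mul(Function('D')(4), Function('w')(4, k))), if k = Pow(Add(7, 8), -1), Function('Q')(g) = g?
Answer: Rational(99, 2) ≈ 49.500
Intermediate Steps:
k = Rational(1, 15) (k = Pow(15, -1) = Rational(1, 15) ≈ 0.066667)
Function('w')(I, X) = 36
Function('D')(z) = Mul(Rational(1, 2), Pow(z, -1)) (Function('D')(z) = Pow(Add(z, z), -1) = Pow(Mul(2, z), -1) = Mul(Rational(1, 2), Pow(z, -1)))
Add(45, Mul(Function('D')(4), Function('w')(4, k))) = Add(45, Mul(Mul(Rational(1, 2), Pow(4, -1)), 36)) = Add(45, Mul(Mul(Rational(1, 2), Rational(1, 4)), 36)) = Add(45, Mul(Rational(1, 8), 36)) = Add(45, Rational(9, 2)) = Rational(99, 2)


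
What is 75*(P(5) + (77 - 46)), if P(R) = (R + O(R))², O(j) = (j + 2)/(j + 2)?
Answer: 5025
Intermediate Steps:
O(j) = 1 (O(j) = (2 + j)/(2 + j) = 1)
P(R) = (1 + R)² (P(R) = (R + 1)² = (1 + R)²)
75*(P(5) + (77 - 46)) = 75*((1 + 5)² + (77 - 46)) = 75*(6² + 31) = 75*(36 + 31) = 75*67 = 5025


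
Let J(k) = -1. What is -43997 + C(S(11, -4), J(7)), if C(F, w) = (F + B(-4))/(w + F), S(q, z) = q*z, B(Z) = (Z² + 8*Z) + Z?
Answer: -1979801/45 ≈ -43996.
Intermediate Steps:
B(Z) = Z² + 9*Z
C(F, w) = (-20 + F)/(F + w) (C(F, w) = (F - 4*(9 - 4))/(w + F) = (F - 4*5)/(F + w) = (F - 20)/(F + w) = (-20 + F)/(F + w))
-43997 + C(S(11, -4), J(7)) = -43997 + (-20 + 11*(-4))/(11*(-4) - 1) = -43997 + (-20 - 44)/(-44 - 1) = -43997 - 64/(-45) = -43997 - 1/45*(-64) = -43997 + 64/45 = -1979801/45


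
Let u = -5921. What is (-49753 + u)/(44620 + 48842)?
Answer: -9279/15577 ≈ -0.59569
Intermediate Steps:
(-49753 + u)/(44620 + 48842) = (-49753 - 5921)/(44620 + 48842) = -55674/93462 = -55674*1/93462 = -9279/15577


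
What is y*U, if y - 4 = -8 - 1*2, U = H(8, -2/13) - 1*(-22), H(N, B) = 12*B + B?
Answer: -120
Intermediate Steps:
H(N, B) = 13*B
U = 20 (U = 13*(-2/13) - 1*(-22) = 13*(-2*1/13) + 22 = 13*(-2/13) + 22 = -2 + 22 = 20)
y = -6 (y = 4 + (-8 - 1*2) = 4 + (-8 - 2) = 4 - 10 = -6)
y*U = -6*20 = -120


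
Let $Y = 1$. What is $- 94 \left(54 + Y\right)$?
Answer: $-5170$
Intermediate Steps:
$- 94 \left(54 + Y\right) = - 94 \left(54 + 1\right) = \left(-94\right) 55 = -5170$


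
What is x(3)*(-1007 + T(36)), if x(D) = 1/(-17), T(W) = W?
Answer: 971/17 ≈ 57.118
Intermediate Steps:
x(D) = -1/17
x(3)*(-1007 + T(36)) = -(-1007 + 36)/17 = -1/17*(-971) = 971/17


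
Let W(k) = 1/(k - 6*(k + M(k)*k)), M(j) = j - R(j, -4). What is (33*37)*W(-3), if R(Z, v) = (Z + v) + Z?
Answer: 407/47 ≈ 8.6596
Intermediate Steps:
R(Z, v) = v + 2*Z
M(j) = 4 - j (M(j) = j - (-4 + 2*j) = j + (4 - 2*j) = 4 - j)
W(k) = 1/(-5*k - 6*k*(4 - k)) (W(k) = 1/(k - 6*(k + (4 - k)*k)) = 1/(k - 6*(k + k*(4 - k))) = 1/(k + (-6*k - 6*k*(4 - k))) = 1/(-5*k - 6*k*(4 - k)))
(33*37)*W(-3) = (33*37)*(1/((-3)*(-29 + 6*(-3)))) = 1221*(-1/(3*(-29 - 18))) = 1221*(-1/3/(-47)) = 1221*(-1/3*(-1/47)) = 1221*(1/141) = 407/47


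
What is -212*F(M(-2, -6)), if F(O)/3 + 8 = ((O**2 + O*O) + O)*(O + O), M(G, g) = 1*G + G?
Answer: 147552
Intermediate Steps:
M(G, g) = 2*G (M(G, g) = G + G = 2*G)
F(O) = -24 + 6*O*(O + 2*O**2) (F(O) = -24 + 3*(((O**2 + O*O) + O)*(O + O)) = -24 + 3*(((O**2 + O**2) + O)*(2*O)) = -24 + 3*((2*O**2 + O)*(2*O)) = -24 + 3*((O + 2*O**2)*(2*O)) = -24 + 3*(2*O*(O + 2*O**2)) = -24 + 6*O*(O + 2*O**2))
-212*F(M(-2, -6)) = -212*(-24 + 6*(2*(-2))**2 + 12*(2*(-2))**3) = -212*(-24 + 6*(-4)**2 + 12*(-4)**3) = -212*(-24 + 6*16 + 12*(-64)) = -212*(-24 + 96 - 768) = -212*(-696) = 147552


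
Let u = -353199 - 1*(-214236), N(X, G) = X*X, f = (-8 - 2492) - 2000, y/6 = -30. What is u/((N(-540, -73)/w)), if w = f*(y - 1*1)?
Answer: -41920505/108 ≈ -3.8815e+5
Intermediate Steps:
y = -180 (y = 6*(-30) = -180)
f = -4500 (f = -2500 - 2000 = -4500)
N(X, G) = X²
u = -138963 (u = -353199 + 214236 = -138963)
w = 814500 (w = -4500*(-180 - 1*1) = -4500*(-180 - 1) = -4500*(-181) = 814500)
u/((N(-540, -73)/w)) = -138963/((-540)²/814500) = -138963/(291600*(1/814500)) = -138963/324/905 = -138963*905/324 = -41920505/108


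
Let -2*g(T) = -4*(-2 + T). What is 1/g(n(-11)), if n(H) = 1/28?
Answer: -14/55 ≈ -0.25455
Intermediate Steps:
n(H) = 1/28
g(T) = -4 + 2*T (g(T) = -(-2)*(-2 + T) = -(8 - 4*T)/2 = -4 + 2*T)
1/g(n(-11)) = 1/(-4 + 2*(1/28)) = 1/(-4 + 1/14) = 1/(-55/14) = -14/55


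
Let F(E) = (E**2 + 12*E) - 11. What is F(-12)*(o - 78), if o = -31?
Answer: 1199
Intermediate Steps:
F(E) = -11 + E**2 + 12*E
F(-12)*(o - 78) = (-11 + (-12)**2 + 12*(-12))*(-31 - 78) = (-11 + 144 - 144)*(-109) = -11*(-109) = 1199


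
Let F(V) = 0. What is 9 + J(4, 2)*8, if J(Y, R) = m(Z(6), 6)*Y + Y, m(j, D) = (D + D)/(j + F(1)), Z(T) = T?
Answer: 105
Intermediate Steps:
m(j, D) = 2*D/j (m(j, D) = (D + D)/(j + 0) = (2*D)/j = 2*D/j)
J(Y, R) = 3*Y (J(Y, R) = (2*6/6)*Y + Y = (2*6*(1/6))*Y + Y = 2*Y + Y = 3*Y)
9 + J(4, 2)*8 = 9 + (3*4)*8 = 9 + 12*8 = 9 + 96 = 105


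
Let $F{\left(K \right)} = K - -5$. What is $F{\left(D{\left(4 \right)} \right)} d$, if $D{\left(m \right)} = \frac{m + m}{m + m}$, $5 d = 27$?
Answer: $\frac{162}{5} \approx 32.4$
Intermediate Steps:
$d = \frac{27}{5}$ ($d = \frac{1}{5} \cdot 27 = \frac{27}{5} \approx 5.4$)
$D{\left(m \right)} = 1$ ($D{\left(m \right)} = \frac{2 m}{2 m} = 2 m \frac{1}{2 m} = 1$)
$F{\left(K \right)} = 5 + K$ ($F{\left(K \right)} = K + 5 = 5 + K$)
$F{\left(D{\left(4 \right)} \right)} d = \left(5 + 1\right) \frac{27}{5} = 6 \cdot \frac{27}{5} = \frac{162}{5}$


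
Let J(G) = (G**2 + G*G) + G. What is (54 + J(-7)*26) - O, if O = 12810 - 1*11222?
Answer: 832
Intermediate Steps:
J(G) = G + 2*G**2 (J(G) = (G**2 + G**2) + G = 2*G**2 + G = G + 2*G**2)
O = 1588 (O = 12810 - 11222 = 1588)
(54 + J(-7)*26) - O = (54 - 7*(1 + 2*(-7))*26) - 1*1588 = (54 - 7*(1 - 14)*26) - 1588 = (54 - 7*(-13)*26) - 1588 = (54 + 91*26) - 1588 = (54 + 2366) - 1588 = 2420 - 1588 = 832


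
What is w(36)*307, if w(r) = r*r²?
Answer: 14323392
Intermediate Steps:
w(r) = r³
w(36)*307 = 36³*307 = 46656*307 = 14323392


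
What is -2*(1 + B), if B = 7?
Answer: -16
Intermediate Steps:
-2*(1 + B) = -2*(1 + 7) = -2*8 = -16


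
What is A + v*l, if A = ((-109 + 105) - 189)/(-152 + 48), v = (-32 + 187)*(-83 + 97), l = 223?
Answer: 50326833/104 ≈ 4.8391e+5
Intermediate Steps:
v = 2170 (v = 155*14 = 2170)
A = 193/104 (A = (-4 - 189)/(-104) = -193*(-1/104) = 193/104 ≈ 1.8558)
A + v*l = 193/104 + 2170*223 = 193/104 + 483910 = 50326833/104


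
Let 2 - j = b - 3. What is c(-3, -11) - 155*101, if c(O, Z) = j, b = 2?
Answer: -15652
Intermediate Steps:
j = 3 (j = 2 - (2 - 3) = 2 - 1*(-1) = 2 + 1 = 3)
c(O, Z) = 3
c(-3, -11) - 155*101 = 3 - 155*101 = 3 - 15655 = -15652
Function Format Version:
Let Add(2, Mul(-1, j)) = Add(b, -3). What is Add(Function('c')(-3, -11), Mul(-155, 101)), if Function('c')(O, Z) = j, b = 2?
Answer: -15652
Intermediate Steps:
j = 3 (j = Add(2, Mul(-1, Add(2, -3))) = Add(2, Mul(-1, -1)) = Add(2, 1) = 3)
Function('c')(O, Z) = 3
Add(Function('c')(-3, -11), Mul(-155, 101)) = Add(3, Mul(-155, 101)) = Add(3, -15655) = -15652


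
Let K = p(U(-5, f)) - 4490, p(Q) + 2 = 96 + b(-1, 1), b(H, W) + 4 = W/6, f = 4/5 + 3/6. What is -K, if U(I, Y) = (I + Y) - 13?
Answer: 26399/6 ≈ 4399.8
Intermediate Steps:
f = 13/10 (f = 4*(1/5) + 3*(1/6) = 4/5 + 1/2 = 13/10 ≈ 1.3000)
U(I, Y) = -13 + I + Y
b(H, W) = -4 + W/6
p(Q) = 541/6 (p(Q) = -2 + (96 + (-4 + (1/6)*1)) = -2 + (96 + (-4 + 1/6)) = -2 + (96 - 23/6) = -2 + 553/6 = 541/6)
K = -26399/6 (K = 541/6 - 4490 = -26399/6 ≈ -4399.8)
-K = -1*(-26399/6) = 26399/6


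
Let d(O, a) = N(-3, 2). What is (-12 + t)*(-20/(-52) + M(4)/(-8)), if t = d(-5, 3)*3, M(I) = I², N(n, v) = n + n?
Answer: 630/13 ≈ 48.462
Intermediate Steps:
N(n, v) = 2*n
d(O, a) = -6 (d(O, a) = 2*(-3) = -6)
t = -18 (t = -6*3 = -18)
(-12 + t)*(-20/(-52) + M(4)/(-8)) = (-12 - 18)*(-20/(-52) + 4²/(-8)) = -30*(-20*(-1/52) + 16*(-⅛)) = -30*(5/13 - 2) = -30*(-21/13) = 630/13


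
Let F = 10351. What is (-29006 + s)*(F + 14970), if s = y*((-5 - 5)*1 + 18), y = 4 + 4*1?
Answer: -732840382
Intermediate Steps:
y = 8 (y = 4 + 4 = 8)
s = 64 (s = 8*((-5 - 5)*1 + 18) = 8*(-10*1 + 18) = 8*(-10 + 18) = 8*8 = 64)
(-29006 + s)*(F + 14970) = (-29006 + 64)*(10351 + 14970) = -28942*25321 = -732840382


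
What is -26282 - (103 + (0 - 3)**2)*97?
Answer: -37146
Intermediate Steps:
-26282 - (103 + (0 - 3)**2)*97 = -26282 - (103 + (-3)**2)*97 = -26282 - (103 + 9)*97 = -26282 - 112*97 = -26282 - 1*10864 = -26282 - 10864 = -37146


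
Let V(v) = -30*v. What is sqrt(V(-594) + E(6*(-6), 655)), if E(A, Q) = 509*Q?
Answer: sqrt(351215) ≈ 592.63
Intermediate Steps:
sqrt(V(-594) + E(6*(-6), 655)) = sqrt(-30*(-594) + 509*655) = sqrt(17820 + 333395) = sqrt(351215)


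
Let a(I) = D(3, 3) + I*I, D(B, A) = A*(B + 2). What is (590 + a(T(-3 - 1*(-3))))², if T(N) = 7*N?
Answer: 366025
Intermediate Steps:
D(B, A) = A*(2 + B)
a(I) = 15 + I² (a(I) = 3*(2 + 3) + I*I = 3*5 + I² = 15 + I²)
(590 + a(T(-3 - 1*(-3))))² = (590 + (15 + (7*(-3 - 1*(-3)))²))² = (590 + (15 + (7*(-3 + 3))²))² = (590 + (15 + (7*0)²))² = (590 + (15 + 0²))² = (590 + (15 + 0))² = (590 + 15)² = 605² = 366025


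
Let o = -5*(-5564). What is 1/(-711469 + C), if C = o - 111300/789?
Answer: -263/179836787 ≈ -1.4624e-6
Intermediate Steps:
o = 27820
C = 7279560/263 (C = 27820 - 111300/789 = 27820 - 111300*1/789 = 27820 - 37100/263 = 7279560/263 ≈ 27679.)
1/(-711469 + C) = 1/(-711469 + 7279560/263) = 1/(-179836787/263) = -263/179836787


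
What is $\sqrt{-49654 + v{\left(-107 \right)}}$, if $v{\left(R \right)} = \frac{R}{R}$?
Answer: $9 i \sqrt{613} \approx 222.83 i$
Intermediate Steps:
$v{\left(R \right)} = 1$
$\sqrt{-49654 + v{\left(-107 \right)}} = \sqrt{-49654 + 1} = \sqrt{-49653} = 9 i \sqrt{613}$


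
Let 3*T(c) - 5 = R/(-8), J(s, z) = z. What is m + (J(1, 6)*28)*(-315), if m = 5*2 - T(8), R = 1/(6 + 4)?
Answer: -4232933/80 ≈ -52912.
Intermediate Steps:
R = ⅒ (R = 1/10 = ⅒ ≈ 0.10000)
T(c) = 133/80 (T(c) = 5/3 + ((⅒)/(-8))/3 = 5/3 + ((⅒)*(-⅛))/3 = 5/3 + (⅓)*(-1/80) = 5/3 - 1/240 = 133/80)
m = 667/80 (m = 5*2 - 1*133/80 = 10 - 133/80 = 667/80 ≈ 8.3375)
m + (J(1, 6)*28)*(-315) = 667/80 + (6*28)*(-315) = 667/80 + 168*(-315) = 667/80 - 52920 = -4232933/80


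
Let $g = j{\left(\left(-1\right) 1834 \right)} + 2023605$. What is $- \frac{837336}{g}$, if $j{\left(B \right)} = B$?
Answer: $- \frac{837336}{2021771} \approx -0.41416$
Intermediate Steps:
$g = 2021771$ ($g = \left(-1\right) 1834 + 2023605 = -1834 + 2023605 = 2021771$)
$- \frac{837336}{g} = - \frac{837336}{2021771}$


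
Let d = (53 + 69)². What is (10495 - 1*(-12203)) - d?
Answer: 7814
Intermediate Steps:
d = 14884 (d = 122² = 14884)
(10495 - 1*(-12203)) - d = (10495 - 1*(-12203)) - 1*14884 = (10495 + 12203) - 14884 = 22698 - 14884 = 7814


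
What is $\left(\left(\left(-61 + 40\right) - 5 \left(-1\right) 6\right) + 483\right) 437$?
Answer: $215004$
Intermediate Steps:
$\left(\left(\left(-61 + 40\right) - 5 \left(-1\right) 6\right) + 483\right) 437 = \left(\left(-21 - \left(-5\right) 6\right) + 483\right) 437 = \left(\left(-21 - -30\right) + 483\right) 437 = \left(\left(-21 + 30\right) + 483\right) 437 = \left(9 + 483\right) 437 = 492 \cdot 437 = 215004$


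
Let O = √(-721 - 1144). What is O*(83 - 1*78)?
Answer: 5*I*√1865 ≈ 215.93*I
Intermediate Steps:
O = I*√1865 (O = √(-1865) = I*√1865 ≈ 43.186*I)
O*(83 - 1*78) = (I*√1865)*(83 - 1*78) = (I*√1865)*(83 - 78) = (I*√1865)*5 = 5*I*√1865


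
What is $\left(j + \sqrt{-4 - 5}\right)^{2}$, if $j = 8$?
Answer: $55 + 48 i \approx 55.0 + 48.0 i$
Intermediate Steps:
$\left(j + \sqrt{-4 - 5}\right)^{2} = \left(8 + \sqrt{-4 - 5}\right)^{2} = \left(8 + \sqrt{-9}\right)^{2} = \left(8 + 3 i\right)^{2}$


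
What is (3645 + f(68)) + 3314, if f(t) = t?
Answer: 7027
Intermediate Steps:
(3645 + f(68)) + 3314 = (3645 + 68) + 3314 = 3713 + 3314 = 7027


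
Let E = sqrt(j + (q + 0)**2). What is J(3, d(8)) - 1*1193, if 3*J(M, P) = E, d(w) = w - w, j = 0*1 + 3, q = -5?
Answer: -1193 + 2*sqrt(7)/3 ≈ -1191.2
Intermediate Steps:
j = 3 (j = 0 + 3 = 3)
d(w) = 0
E = 2*sqrt(7) (E = sqrt(3 + (-5 + 0)**2) = sqrt(3 + (-5)**2) = sqrt(3 + 25) = sqrt(28) = 2*sqrt(7) ≈ 5.2915)
J(M, P) = 2*sqrt(7)/3 (J(M, P) = (2*sqrt(7))/3 = 2*sqrt(7)/3)
J(3, d(8)) - 1*1193 = 2*sqrt(7)/3 - 1*1193 = 2*sqrt(7)/3 - 1193 = -1193 + 2*sqrt(7)/3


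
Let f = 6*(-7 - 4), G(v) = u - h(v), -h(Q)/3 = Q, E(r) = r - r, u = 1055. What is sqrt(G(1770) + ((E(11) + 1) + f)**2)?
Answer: sqrt(10590) ≈ 102.91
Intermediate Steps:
E(r) = 0
h(Q) = -3*Q
G(v) = 1055 + 3*v (G(v) = 1055 - (-3)*v = 1055 + 3*v)
f = -66 (f = 6*(-11) = -66)
sqrt(G(1770) + ((E(11) + 1) + f)**2) = sqrt((1055 + 3*1770) + ((0 + 1) - 66)**2) = sqrt((1055 + 5310) + (1 - 66)**2) = sqrt(6365 + (-65)**2) = sqrt(6365 + 4225) = sqrt(10590)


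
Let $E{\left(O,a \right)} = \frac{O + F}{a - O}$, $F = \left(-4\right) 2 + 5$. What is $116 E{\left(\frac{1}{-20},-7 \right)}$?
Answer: $\frac{7076}{139} \approx 50.906$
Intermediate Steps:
$F = -3$ ($F = -8 + 5 = -3$)
$E{\left(O,a \right)} = \frac{-3 + O}{a - O}$ ($E{\left(O,a \right)} = \frac{O - 3}{a - O} = \frac{-3 + O}{a - O}$)
$116 E{\left(\frac{1}{-20},-7 \right)} = 116 \frac{3 - \frac{1}{-20}}{\frac{1}{-20} - -7} = 116 \frac{3 - - \frac{1}{20}}{- \frac{1}{20} + 7} = 116 \frac{3 + \frac{1}{20}}{\frac{139}{20}} = 116 \cdot \frac{20}{139} \cdot \frac{61}{20} = 116 \cdot \frac{61}{139} = \frac{7076}{139}$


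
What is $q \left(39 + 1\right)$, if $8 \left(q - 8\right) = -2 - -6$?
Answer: $340$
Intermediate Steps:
$q = \frac{17}{2}$ ($q = 8 + \frac{-2 - -6}{8} = 8 + \frac{-2 + 6}{8} = 8 + \frac{1}{8} \cdot 4 = 8 + \frac{1}{2} = \frac{17}{2} \approx 8.5$)
$q \left(39 + 1\right) = \frac{17 \left(39 + 1\right)}{2} = \frac{17}{2} \cdot 40 = 340$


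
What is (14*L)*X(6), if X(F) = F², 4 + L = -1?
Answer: -2520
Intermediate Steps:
L = -5 (L = -4 - 1 = -5)
(14*L)*X(6) = (14*(-5))*6² = -70*36 = -2520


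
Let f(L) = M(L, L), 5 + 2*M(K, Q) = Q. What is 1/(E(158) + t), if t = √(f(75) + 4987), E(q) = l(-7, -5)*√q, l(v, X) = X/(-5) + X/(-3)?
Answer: 3/(8*√158 + 27*√62) ≈ 0.0095799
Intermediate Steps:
l(v, X) = -8*X/15 (l(v, X) = X*(-⅕) + X*(-⅓) = -X/5 - X/3 = -8*X/15)
M(K, Q) = -5/2 + Q/2
f(L) = -5/2 + L/2
E(q) = 8*√q/3 (E(q) = (-8/15*(-5))*√q = 8*√q/3)
t = 9*√62 (t = √((-5/2 + (½)*75) + 4987) = √((-5/2 + 75/2) + 4987) = √(35 + 4987) = √5022 = 9*√62 ≈ 70.866)
1/(E(158) + t) = 1/(8*√158/3 + 9*√62) = 1/(9*√62 + 8*√158/3)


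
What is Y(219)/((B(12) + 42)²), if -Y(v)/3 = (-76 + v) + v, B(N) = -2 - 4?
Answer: -181/216 ≈ -0.83796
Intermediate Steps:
B(N) = -6
Y(v) = 228 - 6*v (Y(v) = -3*((-76 + v) + v) = -3*(-76 + 2*v) = 228 - 6*v)
Y(219)/((B(12) + 42)²) = (228 - 6*219)/((-6 + 42)²) = (228 - 1314)/(36²) = -1086/1296 = -1086*1/1296 = -181/216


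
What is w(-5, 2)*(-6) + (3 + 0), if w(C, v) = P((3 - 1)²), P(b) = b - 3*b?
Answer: 51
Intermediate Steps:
P(b) = -2*b
w(C, v) = -8 (w(C, v) = -2*(3 - 1)² = -2*2² = -2*4 = -8)
w(-5, 2)*(-6) + (3 + 0) = -8*(-6) + (3 + 0) = 48 + 3 = 51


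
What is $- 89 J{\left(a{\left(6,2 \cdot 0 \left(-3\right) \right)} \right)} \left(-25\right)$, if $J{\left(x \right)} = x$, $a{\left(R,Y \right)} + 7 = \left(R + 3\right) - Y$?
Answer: $4450$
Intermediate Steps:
$a{\left(R,Y \right)} = -4 + R - Y$ ($a{\left(R,Y \right)} = -7 - \left(-3 + Y - R\right) = -7 + \left(3 + R - Y\right) = -4 + R - Y$)
$- 89 J{\left(a{\left(6,2 \cdot 0 \left(-3\right) \right)} \right)} \left(-25\right) = - 89 \left(-4 + 6 - 2 \cdot 0 \left(-3\right)\right) \left(-25\right) = - 89 \left(-4 + 6 - 0 \left(-3\right)\right) \left(-25\right) = - 89 \left(-4 + 6 - 0\right) \left(-25\right) = - 89 \left(-4 + 6 + 0\right) \left(-25\right) = \left(-89\right) 2 \left(-25\right) = \left(-178\right) \left(-25\right) = 4450$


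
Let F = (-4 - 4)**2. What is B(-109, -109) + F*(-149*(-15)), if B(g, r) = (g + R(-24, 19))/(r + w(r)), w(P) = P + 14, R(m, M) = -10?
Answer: 1716487/12 ≈ 1.4304e+5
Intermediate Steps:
w(P) = 14 + P
F = 64 (F = (-8)**2 = 64)
B(g, r) = (-10 + g)/(14 + 2*r) (B(g, r) = (g - 10)/(r + (14 + r)) = (-10 + g)/(14 + 2*r))
B(-109, -109) + F*(-149*(-15)) = (-10 - 109)/(2*(7 - 109)) + 64*(-149*(-15)) = (1/2)*(-119)/(-102) + 64*2235 = (1/2)*(-1/102)*(-119) + 143040 = 7/12 + 143040 = 1716487/12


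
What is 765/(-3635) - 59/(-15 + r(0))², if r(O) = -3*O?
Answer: -77318/163575 ≈ -0.47268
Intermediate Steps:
765/(-3635) - 59/(-15 + r(0))² = 765/(-3635) - 59/(-15 - 3*0)² = 765*(-1/3635) - 59/(-15 + 0)² = -153/727 - 59/((-15)²) = -153/727 - 59/225 = -77318/163575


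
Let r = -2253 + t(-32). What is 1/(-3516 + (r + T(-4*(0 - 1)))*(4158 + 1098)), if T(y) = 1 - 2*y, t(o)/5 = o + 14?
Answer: -1/12355116 ≈ -8.0938e-8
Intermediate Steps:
t(o) = 70 + 5*o (t(o) = 5*(o + 14) = 5*(14 + o) = 70 + 5*o)
r = -2343 (r = -2253 + (70 + 5*(-32)) = -2253 + (70 - 160) = -2253 - 90 = -2343)
1/(-3516 + (r + T(-4*(0 - 1)))*(4158 + 1098)) = 1/(-3516 + (-2343 + (1 - (-8)*(0 - 1)))*(4158 + 1098)) = 1/(-3516 + (-2343 + (1 - (-8)*(-1)))*5256) = 1/(-3516 + (-2343 + (1 - 2*4))*5256) = 1/(-3516 + (-2343 + (1 - 8))*5256) = 1/(-3516 + (-2343 - 7)*5256) = 1/(-3516 - 2350*5256) = 1/(-3516 - 12351600) = 1/(-12355116) = -1/12355116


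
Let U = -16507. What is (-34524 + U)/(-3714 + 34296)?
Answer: -51031/30582 ≈ -1.6687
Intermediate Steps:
(-34524 + U)/(-3714 + 34296) = (-34524 - 16507)/(-3714 + 34296) = -51031/30582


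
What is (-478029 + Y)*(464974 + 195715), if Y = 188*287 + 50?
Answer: -280147331847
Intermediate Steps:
Y = 54006 (Y = 53956 + 50 = 54006)
(-478029 + Y)*(464974 + 195715) = (-478029 + 54006)*(464974 + 195715) = -424023*660689 = -280147331847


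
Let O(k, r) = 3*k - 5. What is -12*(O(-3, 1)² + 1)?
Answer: -2364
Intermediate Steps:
O(k, r) = -5 + 3*k
-12*(O(-3, 1)² + 1) = -12*((-5 + 3*(-3))² + 1) = -12*((-5 - 9)² + 1) = -12*((-14)² + 1) = -12*(196 + 1) = -12*197 = -2364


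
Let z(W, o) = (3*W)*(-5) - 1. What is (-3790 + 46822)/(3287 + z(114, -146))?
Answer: 5379/197 ≈ 27.305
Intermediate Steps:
z(W, o) = -1 - 15*W (z(W, o) = -15*W - 1 = -1 - 15*W)
(-3790 + 46822)/(3287 + z(114, -146)) = (-3790 + 46822)/(3287 + (-1 - 15*114)) = 43032/(3287 + (-1 - 1710)) = 43032/(3287 - 1711) = 43032/1576 = 43032*(1/1576) = 5379/197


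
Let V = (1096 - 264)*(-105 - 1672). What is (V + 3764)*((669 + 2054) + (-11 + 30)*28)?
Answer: -4800148500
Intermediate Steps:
V = -1478464 (V = 832*(-1777) = -1478464)
(V + 3764)*((669 + 2054) + (-11 + 30)*28) = (-1478464 + 3764)*((669 + 2054) + (-11 + 30)*28) = -1474700*(2723 + 19*28) = -1474700*(2723 + 532) = -1474700*3255 = -4800148500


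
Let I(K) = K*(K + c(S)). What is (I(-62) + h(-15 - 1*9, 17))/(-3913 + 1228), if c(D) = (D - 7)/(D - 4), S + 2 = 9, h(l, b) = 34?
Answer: -3878/2685 ≈ -1.4443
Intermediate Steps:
S = 7 (S = -2 + 9 = 7)
c(D) = (-7 + D)/(-4 + D)
I(K) = K**2 (I(K) = K*(K + (-7 + 7)/(-4 + 7)) = K*(K + 0/3) = K*(K + (1/3)*0) = K*(K + 0) = K*K = K**2)
(I(-62) + h(-15 - 1*9, 17))/(-3913 + 1228) = ((-62)**2 + 34)/(-3913 + 1228) = (3844 + 34)/(-2685) = 3878*(-1/2685) = -3878/2685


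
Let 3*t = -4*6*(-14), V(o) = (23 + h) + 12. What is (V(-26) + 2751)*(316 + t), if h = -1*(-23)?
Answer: 1202252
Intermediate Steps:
h = 23
V(o) = 58 (V(o) = (23 + 23) + 12 = 46 + 12 = 58)
t = 112 (t = (-4*6*(-14))/3 = (-24*(-14))/3 = (⅓)*336 = 112)
(V(-26) + 2751)*(316 + t) = (58 + 2751)*(316 + 112) = 2809*428 = 1202252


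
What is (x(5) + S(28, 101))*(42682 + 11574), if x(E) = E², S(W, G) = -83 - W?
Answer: -4666016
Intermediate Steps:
(x(5) + S(28, 101))*(42682 + 11574) = (5² + (-83 - 1*28))*(42682 + 11574) = (25 + (-83 - 28))*54256 = (25 - 111)*54256 = -86*54256 = -4666016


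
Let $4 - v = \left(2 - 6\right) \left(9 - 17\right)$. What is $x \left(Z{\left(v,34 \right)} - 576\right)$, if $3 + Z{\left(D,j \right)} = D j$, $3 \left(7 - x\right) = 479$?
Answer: $\frac{701198}{3} \approx 2.3373 \cdot 10^{5}$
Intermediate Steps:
$x = - \frac{458}{3}$ ($x = 7 - \frac{479}{3} = - \frac{458}{3} \approx -152.67$)
$v = -28$ ($v = 4 - \left(2 - 6\right) \left(9 - 17\right) = 4 - \left(-4\right) \left(-8\right) = 4 - 32 = -28$)
$Z{\left(D,j \right)} = -3 + D j$
$x \left(Z{\left(v,34 \right)} - 576\right) = - \frac{458 \left(\left(-3 - 952\right) - 576\right)}{3} = - \frac{458 \left(-955 - 576\right)}{3} = \left(- \frac{458}{3}\right) \left(-1531\right) = \frac{701198}{3}$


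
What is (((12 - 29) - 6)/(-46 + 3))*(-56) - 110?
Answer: -6018/43 ≈ -139.95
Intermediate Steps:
(((12 - 29) - 6)/(-46 + 3))*(-56) - 110 = ((-17 - 6)/(-43))*(-56) - 110 = -23*(-1/43)*(-56) - 110 = (23/43)*(-56) - 110 = -1288/43 - 110 = -6018/43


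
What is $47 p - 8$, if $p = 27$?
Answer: $1261$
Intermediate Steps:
$47 p - 8 = 47 \cdot 27 - 8 = 1269 - 8 = 1261$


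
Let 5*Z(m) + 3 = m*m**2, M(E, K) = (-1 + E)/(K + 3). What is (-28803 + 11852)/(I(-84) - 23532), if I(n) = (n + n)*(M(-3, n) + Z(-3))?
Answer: 457677/608372 ≈ 0.75230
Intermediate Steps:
M(E, K) = (-1 + E)/(3 + K)
Z(m) = -3/5 + m**3/5 (Z(m) = -3/5 + (m*m**2)/5 = -3/5 + m**3/5)
I(n) = 2*n*(-6 - 4/(3 + n)) (I(n) = (n + n)*((-1 - 3)/(3 + n) + (-3/5 + (1/5)*(-3)**3)) = (2*n)*(-4/(3 + n) + (-3/5 + (1/5)*(-27))) = (2*n)*(-4/(3 + n) + (-3/5 - 27/5)) = (2*n)*(-4/(3 + n) - 6) = (2*n)*(-6 - 4/(3 + n)) = 2*n*(-6 - 4/(3 + n)))
(-28803 + 11852)/(I(-84) - 23532) = (-28803 + 11852)/(-4*(-84)*(11 + 3*(-84))/(3 - 84) - 23532) = -16951/(-4*(-84)*(11 - 252)/(-81) - 23532) = -16951/(-4*(-84)*(-1/81)*(-241) - 23532) = -16951/(26992/27 - 23532) = -16951/(-608372/27) = -16951*(-27/608372) = 457677/608372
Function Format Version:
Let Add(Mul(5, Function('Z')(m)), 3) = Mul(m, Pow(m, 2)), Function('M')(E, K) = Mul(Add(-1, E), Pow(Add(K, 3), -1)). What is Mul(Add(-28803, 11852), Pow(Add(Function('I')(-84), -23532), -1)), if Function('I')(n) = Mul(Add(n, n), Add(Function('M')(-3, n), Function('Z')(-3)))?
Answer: Rational(457677, 608372) ≈ 0.75230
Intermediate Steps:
Function('M')(E, K) = Mul(Pow(Add(3, K), -1), Add(-1, E)) (Function('M')(E, K) = Mul(Add(-1, E), Pow(Add(3, K), -1)) = Mul(Pow(Add(3, K), -1), Add(-1, E)))
Function('Z')(m) = Add(Rational(-3, 5), Mul(Rational(1, 5), Pow(m, 3))) (Function('Z')(m) = Add(Rational(-3, 5), Mul(Rational(1, 5), Mul(m, Pow(m, 2)))) = Add(Rational(-3, 5), Mul(Rational(1, 5), Pow(m, 3))))
Function('I')(n) = Mul(2, n, Add(-6, Mul(-4, Pow(Add(3, n), -1)))) (Function('I')(n) = Mul(Add(n, n), Add(Mul(Pow(Add(3, n), -1), Add(-1, -3)), Add(Rational(-3, 5), Mul(Rational(1, 5), Pow(-3, 3))))) = Mul(Mul(2, n), Add(Mul(Pow(Add(3, n), -1), -4), Add(Rational(-3, 5), Mul(Rational(1, 5), -27)))) = Mul(Mul(2, n), Add(Mul(-4, Pow(Add(3, n), -1)), Add(Rational(-3, 5), Rational(-27, 5)))) = Mul(Mul(2, n), Add(Mul(-4, Pow(Add(3, n), -1)), -6)) = Mul(Mul(2, n), Add(-6, Mul(-4, Pow(Add(3, n), -1)))) = Mul(2, n, Add(-6, Mul(-4, Pow(Add(3, n), -1)))))
Mul(Add(-28803, 11852), Pow(Add(Function('I')(-84), -23532), -1)) = Mul(Add(-28803, 11852), Pow(Add(Mul(-4, -84, Pow(Add(3, -84), -1), Add(11, Mul(3, -84))), -23532), -1)) = Mul(-16951, Pow(Add(Mul(-4, -84, Pow(-81, -1), Add(11, -252)), -23532), -1)) = Mul(-16951, Pow(Add(Mul(-4, -84, Rational(-1, 81), -241), -23532), -1)) = Mul(-16951, Pow(Add(Rational(26992, 27), -23532), -1)) = Mul(-16951, Pow(Rational(-608372, 27), -1)) = Mul(-16951, Rational(-27, 608372)) = Rational(457677, 608372)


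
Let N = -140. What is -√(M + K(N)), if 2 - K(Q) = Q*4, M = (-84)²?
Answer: -√7618 ≈ -87.281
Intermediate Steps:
M = 7056
K(Q) = 2 - 4*Q (K(Q) = 2 - Q*4 = 2 - 4*Q)
-√(M + K(N)) = -√(7056 + (2 - 4*(-140))) = -√(7056 + (2 + 560)) = -√(7056 + 562) = -√7618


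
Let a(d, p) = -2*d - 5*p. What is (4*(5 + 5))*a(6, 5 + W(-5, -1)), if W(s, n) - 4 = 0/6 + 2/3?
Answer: -7240/3 ≈ -2413.3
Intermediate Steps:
W(s, n) = 14/3 (W(s, n) = 4 + (0/6 + 2/3) = 4 + (0*(⅙) + 2*(⅓)) = 4 + (0 + ⅔) = 4 + ⅔ = 14/3)
a(d, p) = -5*p - 2*d
(4*(5 + 5))*a(6, 5 + W(-5, -1)) = (4*(5 + 5))*(-5*(5 + 14/3) - 2*6) = (4*10)*(-5*29/3 - 12) = 40*(-145/3 - 12) = 40*(-181/3) = -7240/3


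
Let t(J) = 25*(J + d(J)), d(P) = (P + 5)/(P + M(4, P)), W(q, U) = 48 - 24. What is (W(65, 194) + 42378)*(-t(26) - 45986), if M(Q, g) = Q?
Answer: -1978555057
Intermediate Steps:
W(q, U) = 24
d(P) = (5 + P)/(4 + P) (d(P) = (P + 5)/(P + 4) = (5 + P)/(4 + P))
t(J) = 25*J + 25*(5 + J)/(4 + J) (t(J) = 25*(J + (5 + J)/(4 + J)) = 25*J + 25*(5 + J)/(4 + J))
(W(65, 194) + 42378)*(-t(26) - 45986) = (24 + 42378)*(-25*(5 + 26² + 5*26)/(4 + 26) - 45986) = 42402*(-25*(5 + 676 + 130)/30 - 45986) = 42402*(-25*811/30 - 45986) = 42402*(-1*4055/6 - 45986) = 42402*(-4055/6 - 45986) = 42402*(-279971/6) = -1978555057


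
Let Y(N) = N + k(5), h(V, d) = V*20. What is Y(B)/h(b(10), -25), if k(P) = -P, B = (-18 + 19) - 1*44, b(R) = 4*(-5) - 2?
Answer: 6/55 ≈ 0.10909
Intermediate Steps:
b(R) = -22 (b(R) = -20 - 2 = -22)
B = -43 (B = 1 - 44 = -43)
h(V, d) = 20*V
Y(N) = -5 + N (Y(N) = N - 1*5 = N - 5 = -5 + N)
Y(B)/h(b(10), -25) = (-5 - 43)/((20*(-22))) = -48/(-440) = -48*(-1/440) = 6/55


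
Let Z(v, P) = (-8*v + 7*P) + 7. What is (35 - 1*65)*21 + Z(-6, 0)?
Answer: -575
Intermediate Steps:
Z(v, P) = 7 - 8*v + 7*P
(35 - 1*65)*21 + Z(-6, 0) = (35 - 1*65)*21 + (7 - 8*(-6) + 7*0) = (35 - 65)*21 + (7 + 48 + 0) = -30*21 + 55 = -630 + 55 = -575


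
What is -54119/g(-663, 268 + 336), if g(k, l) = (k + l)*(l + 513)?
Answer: 54119/65903 ≈ 0.82119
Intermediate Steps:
g(k, l) = (513 + l)*(k + l) (g(k, l) = (k + l)*(513 + l) = (513 + l)*(k + l))
-54119/g(-663, 268 + 336) = -54119/((268 + 336)² + 513*(-663) + 513*(268 + 336) - 663*(268 + 336)) = -54119/(604² - 340119 + 513*604 - 663*604) = -54119/(364816 - 340119 + 309852 - 400452) = -54119/(-65903) = -54119*(-1/65903) = 54119/65903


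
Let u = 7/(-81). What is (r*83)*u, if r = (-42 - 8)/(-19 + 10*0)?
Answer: -29050/1539 ≈ -18.876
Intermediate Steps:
r = 50/19 (r = -50/(-19 + 0) = -50/(-19) = -50*(-1/19) = 50/19 ≈ 2.6316)
u = -7/81 (u = 7*(-1/81) = -7/81 ≈ -0.086420)
(r*83)*u = ((50/19)*83)*(-7/81) = (4150/19)*(-7/81) = -29050/1539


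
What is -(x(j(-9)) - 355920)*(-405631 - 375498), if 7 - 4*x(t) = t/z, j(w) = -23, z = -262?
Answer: -291362951872021/1048 ≈ -2.7802e+11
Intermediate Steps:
x(t) = 7/4 + t/1048 (x(t) = 7/4 - t/(4*(-262)) = 7/4 - t*(-1)/(4*262) = 7/4 - (-1)*t/1048 = 7/4 + t/1048)
-(x(j(-9)) - 355920)*(-405631 - 375498) = -((7/4 + (1/1048)*(-23)) - 355920)*(-405631 - 375498) = -((7/4 - 23/1048) - 355920)*(-781129) = -(1811/1048 - 355920)*(-781129) = -(-373002349)*(-781129)/1048 = -1*291362951872021/1048 = -291362951872021/1048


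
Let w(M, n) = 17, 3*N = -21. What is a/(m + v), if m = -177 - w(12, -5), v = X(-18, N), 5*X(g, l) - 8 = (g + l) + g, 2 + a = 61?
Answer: -59/201 ≈ -0.29353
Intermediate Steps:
N = -7 (N = (⅓)*(-21) = -7)
a = 59 (a = -2 + 61 = 59)
X(g, l) = 8/5 + l/5 + 2*g/5 (X(g, l) = 8/5 + ((g + l) + g)/5 = 8/5 + (l + 2*g)/5 = 8/5 + (l/5 + 2*g/5) = 8/5 + l/5 + 2*g/5)
v = -7 (v = 8/5 + (⅕)*(-7) + (⅖)*(-18) = 8/5 - 7/5 - 36/5 = -7)
m = -194 (m = -177 - 1*17 = -177 - 17 = -194)
a/(m + v) = 59/(-194 - 7) = 59/(-201) = -1/201*59 = -59/201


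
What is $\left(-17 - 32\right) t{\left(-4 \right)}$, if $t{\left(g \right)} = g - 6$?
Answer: $490$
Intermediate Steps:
$t{\left(g \right)} = -6 + g$
$\left(-17 - 32\right) t{\left(-4 \right)} = \left(-17 - 32\right) \left(-6 - 4\right) = \left(-49\right) \left(-10\right) = 490$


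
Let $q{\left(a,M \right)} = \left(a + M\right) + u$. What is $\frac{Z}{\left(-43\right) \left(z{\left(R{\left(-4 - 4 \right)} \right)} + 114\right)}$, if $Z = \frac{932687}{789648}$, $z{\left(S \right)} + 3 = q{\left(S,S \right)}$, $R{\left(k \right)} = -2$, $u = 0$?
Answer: $- \frac{932687}{3633170448} \approx -0.00025671$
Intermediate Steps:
$q{\left(a,M \right)} = M + a$ ($q{\left(a,M \right)} = \left(a + M\right) + 0 = \left(M + a\right) + 0 = M + a$)
$z{\left(S \right)} = -3 + 2 S$ ($z{\left(S \right)} = -3 + \left(S + S\right) = -3 + 2 S$)
$Z = \frac{932687}{789648}$ ($Z = 932687 \cdot \frac{1}{789648} = \frac{932687}{789648} \approx 1.1811$)
$\frac{Z}{\left(-43\right) \left(z{\left(R{\left(-4 - 4 \right)} \right)} + 114\right)} = \frac{932687}{789648 \left(- 43 \left(\left(-3 + 2 \left(-2\right)\right) + 114\right)\right)} = \frac{932687}{789648 \left(- 43 \left(\left(-3 - 4\right) + 114\right)\right)} = \frac{932687}{789648 \left(- 43 \left(-7 + 114\right)\right)} = \frac{932687}{789648 \left(\left(-43\right) 107\right)} = \frac{932687}{789648 \left(-4601\right)} = \frac{932687}{789648} \left(- \frac{1}{4601}\right) = - \frac{932687}{3633170448}$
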